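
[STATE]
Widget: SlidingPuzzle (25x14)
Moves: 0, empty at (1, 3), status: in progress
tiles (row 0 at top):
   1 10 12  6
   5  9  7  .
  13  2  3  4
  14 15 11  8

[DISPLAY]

┌────┬────┬────┬────┐    
│  1 │ 10 │ 12 │  6 │    
├────┼────┼────┼────┤    
│  5 │  9 │  7 │    │    
├────┼────┼────┼────┤    
│ 13 │  2 │  3 │  4 │    
├────┼────┼────┼────┤    
│ 14 │ 15 │ 11 │  8 │    
└────┴────┴────┴────┘    
Moves: 0                 
                         
                         
                         
                         


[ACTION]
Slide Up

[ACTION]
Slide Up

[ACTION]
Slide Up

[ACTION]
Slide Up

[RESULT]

┌────┬────┬────┬────┐    
│  1 │ 10 │ 12 │  6 │    
├────┼────┼────┼────┤    
│  5 │  9 │  7 │  4 │    
├────┼────┼────┼────┤    
│ 13 │  2 │  3 │  8 │    
├────┼────┼────┼────┤    
│ 14 │ 15 │ 11 │    │    
└────┴────┴────┴────┘    
Moves: 2                 
                         
                         
                         
                         


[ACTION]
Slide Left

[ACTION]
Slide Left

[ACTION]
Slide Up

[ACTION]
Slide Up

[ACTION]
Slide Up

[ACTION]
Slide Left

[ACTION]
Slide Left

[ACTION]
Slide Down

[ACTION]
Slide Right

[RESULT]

┌────┬────┬────┬────┐    
│  1 │ 10 │ 12 │  6 │    
├────┼────┼────┼────┤    
│  5 │  9 │  7 │  4 │    
├────┼────┼────┼────┤    
│ 13 │  2 │    │  3 │    
├────┼────┼────┼────┤    
│ 14 │ 15 │ 11 │  8 │    
└────┴────┴────┴────┘    
Moves: 4                 
                         
                         
                         
                         


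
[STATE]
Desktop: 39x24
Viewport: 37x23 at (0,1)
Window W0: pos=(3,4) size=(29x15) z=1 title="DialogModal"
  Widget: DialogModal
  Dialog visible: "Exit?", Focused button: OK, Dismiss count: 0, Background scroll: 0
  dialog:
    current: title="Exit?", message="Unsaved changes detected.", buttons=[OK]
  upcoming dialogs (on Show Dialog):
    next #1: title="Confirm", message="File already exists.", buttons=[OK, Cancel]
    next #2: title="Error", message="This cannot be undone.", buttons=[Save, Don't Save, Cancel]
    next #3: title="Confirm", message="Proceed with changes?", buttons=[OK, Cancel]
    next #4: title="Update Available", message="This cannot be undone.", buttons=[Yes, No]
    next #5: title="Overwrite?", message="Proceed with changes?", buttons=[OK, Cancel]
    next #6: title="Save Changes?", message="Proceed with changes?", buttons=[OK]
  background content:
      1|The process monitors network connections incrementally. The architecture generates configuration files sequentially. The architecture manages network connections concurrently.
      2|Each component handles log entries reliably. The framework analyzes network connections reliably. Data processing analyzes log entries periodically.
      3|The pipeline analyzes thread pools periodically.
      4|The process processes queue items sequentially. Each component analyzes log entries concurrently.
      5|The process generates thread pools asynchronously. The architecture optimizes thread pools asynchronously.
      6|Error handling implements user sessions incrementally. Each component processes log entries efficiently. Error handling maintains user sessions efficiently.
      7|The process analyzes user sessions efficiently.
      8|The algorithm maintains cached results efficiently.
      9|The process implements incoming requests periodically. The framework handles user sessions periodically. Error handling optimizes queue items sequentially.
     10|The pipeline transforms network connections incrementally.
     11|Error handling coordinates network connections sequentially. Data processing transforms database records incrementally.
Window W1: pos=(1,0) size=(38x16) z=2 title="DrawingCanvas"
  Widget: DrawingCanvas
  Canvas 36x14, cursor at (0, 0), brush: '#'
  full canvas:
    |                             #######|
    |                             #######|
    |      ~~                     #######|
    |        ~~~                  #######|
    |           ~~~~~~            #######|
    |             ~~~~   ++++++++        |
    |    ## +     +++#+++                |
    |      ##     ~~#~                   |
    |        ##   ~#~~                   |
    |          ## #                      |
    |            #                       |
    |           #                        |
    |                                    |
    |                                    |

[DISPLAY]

 ┃ DrawingCanvas                     
 ┠───────────────────────────────────
 ┃+                            ######
 ┃                             ######
 ┃      ~~                     ######
 ┃        ~~~                  ######
 ┃           ~~~~~~            ######
 ┃             ~~~~   ++++++++       
 ┃    ## +     +++#+++               
 ┃      ##     ~~#~                  
 ┃        ##   ~#~~                  
 ┃          ## #                     
 ┃            #                      
 ┃           #                       
 ┗━━━━━━━━━━━━━━━━━━━━━━━━━━━━━━━━━━━
   ┃The pipeline transforms net┃     
   ┃Error handling coordinates ┃     
   ┗━━━━━━━━━━━━━━━━━━━━━━━━━━━┛     
                                     
                                     
                                     
                                     
                                     


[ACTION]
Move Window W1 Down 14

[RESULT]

                                     
                                     
                                     
   ┏━━━━━━━━━━━━━━━━━━━━━━━━━━━┓     
   ┃ DialogModal               ┃     
   ┠───────────────────────────┨     
   ┃The process monitors networ┃     
 ┏━━━━━━━━━━━━━━━━━━━━━━━━━━━━━━━━━━━
 ┃ DrawingCanvas                     
 ┠───────────────────────────────────
 ┃+                            ######
 ┃                             ######
 ┃      ~~                     ######
 ┃        ~~~                  ######
 ┃           ~~~~~~            ######
 ┃             ~~~~   ++++++++       
 ┃    ## +     +++#+++               
 ┃      ##     ~~#~                  
 ┃        ##   ~#~~                  
 ┃          ## #                     
 ┃            #                      
 ┃           #                       
 ┗━━━━━━━━━━━━━━━━━━━━━━━━━━━━━━━━━━━


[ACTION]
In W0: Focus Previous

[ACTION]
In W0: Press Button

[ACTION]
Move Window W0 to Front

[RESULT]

                                     
                                     
                                     
   ┏━━━━━━━━━━━━━━━━━━━━━━━━━━━┓     
   ┃ DialogModal               ┃     
   ┠───────────────────────────┨     
   ┃The process monitors networ┃     
 ┏━┃Each component handles log ┃━━━━━
 ┃ ┃The pipeline analyzes threa┃     
 ┠─┃The process processes queue┃─────
 ┃+┃The process generates threa┃#####
 ┃ ┃Error handling implements u┃#####
 ┃ ┃The process analyzes user s┃#####
 ┃ ┃The algorithm maintains cac┃#####
 ┃ ┃The process implements inco┃#####
 ┃ ┃The pipeline transforms net┃     
 ┃ ┃Error handling coordinates ┃     
 ┃ ┗━━━━━━━━━━━━━━━━━━━━━━━━━━━┛     
 ┃        ##   ~#~~                  
 ┃          ## #                     
 ┃            #                      
 ┃           #                       
 ┗━━━━━━━━━━━━━━━━━━━━━━━━━━━━━━━━━━━


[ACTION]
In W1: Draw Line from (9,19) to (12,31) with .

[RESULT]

                                     
                                     
                                     
   ┏━━━━━━━━━━━━━━━━━━━━━━━━━━━┓     
   ┃ DialogModal               ┃     
   ┠───────────────────────────┨     
   ┃The process monitors networ┃     
 ┏━┃Each component handles log ┃━━━━━
 ┃ ┃The pipeline analyzes threa┃     
 ┠─┃The process processes queue┃─────
 ┃+┃The process generates threa┃#####
 ┃ ┃Error handling implements u┃#####
 ┃ ┃The process analyzes user s┃#####
 ┃ ┃The algorithm maintains cac┃#####
 ┃ ┃The process implements inco┃#####
 ┃ ┃The pipeline transforms net┃     
 ┃ ┃Error handling coordinates ┃     
 ┃ ┗━━━━━━━━━━━━━━━━━━━━━━━━━━━┛     
 ┃        ##   ~#~~                  
 ┃          ## #     ...             
 ┃            #         ....         
 ┃           #              ....     
 ┗━━━━━━━━━━━━━━━━━━━━━━━━━━━━━━━━━━━


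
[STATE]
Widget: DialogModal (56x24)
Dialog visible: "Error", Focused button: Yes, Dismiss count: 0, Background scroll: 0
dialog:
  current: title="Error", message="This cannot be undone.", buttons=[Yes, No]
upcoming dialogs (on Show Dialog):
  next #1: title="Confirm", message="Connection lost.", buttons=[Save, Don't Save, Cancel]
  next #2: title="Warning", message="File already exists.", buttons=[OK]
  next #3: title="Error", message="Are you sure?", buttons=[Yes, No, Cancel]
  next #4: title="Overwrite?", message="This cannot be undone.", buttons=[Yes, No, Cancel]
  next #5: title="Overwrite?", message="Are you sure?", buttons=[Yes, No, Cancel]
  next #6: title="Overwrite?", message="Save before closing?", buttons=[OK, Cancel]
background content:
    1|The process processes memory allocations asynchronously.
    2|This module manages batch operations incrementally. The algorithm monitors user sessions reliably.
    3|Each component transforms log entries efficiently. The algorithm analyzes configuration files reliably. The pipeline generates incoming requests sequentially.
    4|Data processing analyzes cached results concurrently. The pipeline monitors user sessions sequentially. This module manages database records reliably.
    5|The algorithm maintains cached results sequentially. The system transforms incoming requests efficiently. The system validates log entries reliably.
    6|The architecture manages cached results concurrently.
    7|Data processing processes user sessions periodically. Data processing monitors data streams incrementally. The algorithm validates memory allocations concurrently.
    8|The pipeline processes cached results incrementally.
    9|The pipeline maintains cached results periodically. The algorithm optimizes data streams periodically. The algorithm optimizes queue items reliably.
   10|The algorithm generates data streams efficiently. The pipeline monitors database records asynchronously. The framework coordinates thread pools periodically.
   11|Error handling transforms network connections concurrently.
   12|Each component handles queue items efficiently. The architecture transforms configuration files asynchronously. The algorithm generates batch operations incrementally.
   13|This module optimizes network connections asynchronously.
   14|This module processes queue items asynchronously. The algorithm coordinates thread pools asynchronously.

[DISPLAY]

The process processes memory allocations asynchronously.
This module manages batch operations incrementally. The 
Each component transforms log entries efficiently. The a
Data processing analyzes cached results concurrently. Th
The algorithm maintains cached results sequentially. The
The architecture manages cached results concurrently.   
Data processing processes user sessions periodically. Da
The pipeline processes cached results incrementally.    
The pipeline maintains cached results periodically. The 
The algorithm g┌────────────────────────┐ciently. The pi
Error handling │         Error          │ions concurrent
Each component │ This cannot be undone. │ently. The arch
This module opt│       [Yes]  No        │ asynchronously
This module pro└────────────────────────┘onously. The al
                                                        
                                                        
                                                        
                                                        
                                                        
                                                        
                                                        
                                                        
                                                        
                                                        


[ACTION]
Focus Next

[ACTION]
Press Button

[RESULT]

The process processes memory allocations asynchronously.
This module manages batch operations incrementally. The 
Each component transforms log entries efficiently. The a
Data processing analyzes cached results concurrently. Th
The algorithm maintains cached results sequentially. The
The architecture manages cached results concurrently.   
Data processing processes user sessions periodically. Da
The pipeline processes cached results incrementally.    
The pipeline maintains cached results periodically. The 
The algorithm generates data streams efficiently. The pi
Error handling transforms network connections concurrent
Each component handles queue items efficiently. The arch
This module optimizes network connections asynchronously
This module processes queue items asynchronously. The al
                                                        
                                                        
                                                        
                                                        
                                                        
                                                        
                                                        
                                                        
                                                        
                                                        


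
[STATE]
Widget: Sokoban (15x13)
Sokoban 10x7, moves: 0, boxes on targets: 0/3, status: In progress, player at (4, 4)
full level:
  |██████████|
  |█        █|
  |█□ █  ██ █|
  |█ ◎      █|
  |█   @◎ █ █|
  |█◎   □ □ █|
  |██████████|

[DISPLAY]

██████████     
█        █     
█□ █  ██ █     
█ ◎      █     
█   @◎ █ █     
█◎   □ □ █     
██████████     
Moves: 0  0/3  
               
               
               
               
               


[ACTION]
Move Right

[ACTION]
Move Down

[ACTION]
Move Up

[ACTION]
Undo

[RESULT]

██████████     
█        █     
█□ █  ██ █     
█ ◎      █     
█    + █ █     
█◎   □ □ █     
██████████     
Moves: 1  0/3  
               
               
               
               
               


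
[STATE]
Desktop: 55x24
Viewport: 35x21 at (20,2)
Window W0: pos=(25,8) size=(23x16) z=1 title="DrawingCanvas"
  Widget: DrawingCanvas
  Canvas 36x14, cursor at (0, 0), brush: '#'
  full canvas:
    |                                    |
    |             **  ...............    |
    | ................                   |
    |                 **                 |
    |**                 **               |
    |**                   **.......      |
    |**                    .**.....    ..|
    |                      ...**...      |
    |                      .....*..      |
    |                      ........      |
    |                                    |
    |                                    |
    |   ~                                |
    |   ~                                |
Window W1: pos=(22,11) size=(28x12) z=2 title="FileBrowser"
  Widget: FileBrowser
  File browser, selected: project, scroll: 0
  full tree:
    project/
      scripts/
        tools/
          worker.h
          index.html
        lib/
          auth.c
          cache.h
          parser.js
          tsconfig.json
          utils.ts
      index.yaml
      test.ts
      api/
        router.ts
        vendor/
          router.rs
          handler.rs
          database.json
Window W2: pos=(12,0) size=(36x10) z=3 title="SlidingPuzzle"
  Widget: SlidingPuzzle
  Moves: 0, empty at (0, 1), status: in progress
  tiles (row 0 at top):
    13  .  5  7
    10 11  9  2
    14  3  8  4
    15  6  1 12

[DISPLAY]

───────────────────────────┨       
───┬────┬────┐             ┃       
   │  5 │  7 │             ┃       
───┼────┼────┤             ┃       
11 │  9 │  2 │             ┃       
───┼────┼────┤             ┃       
 3 │  8 │  4 │             ┃       
━━━━━━━━━━━━━━━━━━━━━━━━━━━┛       
     ┠─────────────────────┨       
  ┏━━━━━━━━━━━━━━━━━━━━━━━━━━┓     
  ┃ FileBrowser              ┃     
  ┠──────────────────────────┨     
  ┃> [-] project/            ┃     
  ┃    [+] scripts/          ┃     
  ┃    index.yaml            ┃     
  ┃    test.ts               ┃     
  ┃    [+] api/              ┃     
  ┃                          ┃     
  ┃                          ┃     
  ┃                          ┃     
  ┗━━━━━━━━━━━━━━━━━━━━━━━━━━┛     


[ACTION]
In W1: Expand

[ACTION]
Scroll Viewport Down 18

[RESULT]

───┬────┬────┐             ┃       
   │  5 │  7 │             ┃       
───┼────┼────┤             ┃       
11 │  9 │  2 │             ┃       
───┼────┼────┤             ┃       
 3 │  8 │  4 │             ┃       
━━━━━━━━━━━━━━━━━━━━━━━━━━━┛       
     ┠─────────────────────┨       
  ┏━━━━━━━━━━━━━━━━━━━━━━━━━━┓     
  ┃ FileBrowser              ┃     
  ┠──────────────────────────┨     
  ┃> [-] project/            ┃     
  ┃    [+] scripts/          ┃     
  ┃    index.yaml            ┃     
  ┃    test.ts               ┃     
  ┃    [+] api/              ┃     
  ┃                          ┃     
  ┃                          ┃     
  ┃                          ┃     
  ┗━━━━━━━━━━━━━━━━━━━━━━━━━━┛     
     ┗━━━━━━━━━━━━━━━━━━━━━┛       


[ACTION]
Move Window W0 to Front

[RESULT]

───┬────┬────┐             ┃       
   │  5 │  7 │             ┃       
───┼────┼────┤             ┃       
11 │  9 │  2 │             ┃       
───┼────┼────┤             ┃       
 3 │ ┏━━━━━━━━━━━━━━━━━━━━━┓       
━━━━━┃ DrawingCanvas       ┃       
     ┠─────────────────────┨       
  ┏━━┃+                    ┃━┓     
  ┃ F┃             **  ....┃ ┃     
  ┠──┃ ................    ┃─┨     
  ┃> ┃                 **  ┃ ┃     
  ┃  ┃**                 **┃ ┃     
  ┃  ┃**                   ┃ ┃     
  ┃  ┃**                   ┃ ┃     
  ┃  ┃                     ┃ ┃     
  ┃  ┃                     ┃ ┃     
  ┃  ┃                     ┃ ┃     
  ┃  ┃                     ┃ ┃     
  ┗━━┃                     ┃━┛     
     ┗━━━━━━━━━━━━━━━━━━━━━┛       


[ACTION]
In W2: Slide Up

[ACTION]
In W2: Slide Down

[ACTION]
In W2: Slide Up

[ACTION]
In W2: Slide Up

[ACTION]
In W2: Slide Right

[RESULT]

───┬────┬────┐             ┃       
11 │  5 │  7 │             ┃       
───┼────┼────┤             ┃       
 3 │  9 │  2 │             ┃       
───┼────┼────┤             ┃       
14 │ ┏━━━━━━━━━━━━━━━━━━━━━┓       
━━━━━┃ DrawingCanvas       ┃       
     ┠─────────────────────┨       
  ┏━━┃+                    ┃━┓     
  ┃ F┃             **  ....┃ ┃     
  ┠──┃ ................    ┃─┨     
  ┃> ┃                 **  ┃ ┃     
  ┃  ┃**                 **┃ ┃     
  ┃  ┃**                   ┃ ┃     
  ┃  ┃**                   ┃ ┃     
  ┃  ┃                     ┃ ┃     
  ┃  ┃                     ┃ ┃     
  ┃  ┃                     ┃ ┃     
  ┃  ┃                     ┃ ┃     
  ┗━━┃                     ┃━┛     
     ┗━━━━━━━━━━━━━━━━━━━━━┛       


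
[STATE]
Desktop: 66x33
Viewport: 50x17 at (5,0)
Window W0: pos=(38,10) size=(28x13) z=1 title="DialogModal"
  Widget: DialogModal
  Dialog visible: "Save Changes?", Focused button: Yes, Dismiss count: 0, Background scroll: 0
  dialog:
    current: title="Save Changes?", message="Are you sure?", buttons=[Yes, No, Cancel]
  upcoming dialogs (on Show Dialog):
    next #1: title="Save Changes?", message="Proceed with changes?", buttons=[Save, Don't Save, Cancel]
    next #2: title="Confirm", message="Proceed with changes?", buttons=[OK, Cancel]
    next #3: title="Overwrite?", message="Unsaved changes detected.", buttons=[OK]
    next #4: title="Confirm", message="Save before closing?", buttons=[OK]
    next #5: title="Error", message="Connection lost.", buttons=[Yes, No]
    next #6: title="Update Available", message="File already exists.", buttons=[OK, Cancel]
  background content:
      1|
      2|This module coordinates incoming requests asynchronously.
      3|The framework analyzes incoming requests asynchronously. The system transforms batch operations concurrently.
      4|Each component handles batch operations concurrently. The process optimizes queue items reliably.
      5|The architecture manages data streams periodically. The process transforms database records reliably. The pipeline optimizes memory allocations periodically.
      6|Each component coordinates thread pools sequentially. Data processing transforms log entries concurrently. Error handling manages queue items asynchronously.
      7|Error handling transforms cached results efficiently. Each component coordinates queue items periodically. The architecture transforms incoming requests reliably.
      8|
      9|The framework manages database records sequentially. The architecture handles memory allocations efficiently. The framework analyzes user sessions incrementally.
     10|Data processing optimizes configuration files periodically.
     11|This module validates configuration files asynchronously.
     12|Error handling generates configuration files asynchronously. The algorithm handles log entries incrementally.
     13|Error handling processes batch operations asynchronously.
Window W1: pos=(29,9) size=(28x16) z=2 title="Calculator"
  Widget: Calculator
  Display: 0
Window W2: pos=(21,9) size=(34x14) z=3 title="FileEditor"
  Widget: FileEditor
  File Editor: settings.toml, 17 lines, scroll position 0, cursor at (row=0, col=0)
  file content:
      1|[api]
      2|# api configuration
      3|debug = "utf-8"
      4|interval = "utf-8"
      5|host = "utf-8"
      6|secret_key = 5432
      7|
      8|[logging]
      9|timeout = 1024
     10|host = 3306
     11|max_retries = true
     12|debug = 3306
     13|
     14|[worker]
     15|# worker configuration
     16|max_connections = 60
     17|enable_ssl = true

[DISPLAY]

                                                  
                                                  
                                                  
                                                  
                                                  
                                                  
                                                  
                                                  
                                                  
                ┏━━━━━━━━━━━━━━━━━━━━━━━━━━━━━━━━┓
                ┃ FileEditor                     ┃
                ┠────────────────────────────────┨
                ┃█api]                          ▲┃
                ┃# api configuration            █┃
                ┃debug = "utf-8"                ░┃
                ┃interval = "utf-8"             ░┃
                ┃host = "utf-8"                 ░┃


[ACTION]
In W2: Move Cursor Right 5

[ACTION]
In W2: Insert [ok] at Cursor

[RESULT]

                                                  
                                                  
                                                  
                                                  
                                                  
                                                  
                                                  
                                                  
                                                  
                ┏━━━━━━━━━━━━━━━━━━━━━━━━━━━━━━━━┓
                ┃ FileEditor                     ┃
                ┠────────────────────────────────┨
                ┃[api]ok█                       ▲┃
                ┃# api configuration            █┃
                ┃debug = "utf-8"                ░┃
                ┃interval = "utf-8"             ░┃
                ┃host = "utf-8"                 ░┃


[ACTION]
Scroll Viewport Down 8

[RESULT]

                                                  
                ┏━━━━━━━━━━━━━━━━━━━━━━━━━━━━━━━━┓
                ┃ FileEditor                     ┃
                ┠────────────────────────────────┨
                ┃[api]ok█                       ▲┃
                ┃# api configuration            █┃
                ┃debug = "utf-8"                ░┃
                ┃interval = "utf-8"             ░┃
                ┃host = "utf-8"                 ░┃
                ┃secret_key = 5432              ░┃
                ┃                               ░┃
                ┃[logging]                      ░┃
                ┃timeout = 1024                 ░┃
                ┃host = 3306                    ▼┃
                ┗━━━━━━━━━━━━━━━━━━━━━━━━━━━━━━━━┛
                        ┃└───┴───┴───┴───┘        
                        ┗━━━━━━━━━━━━━━━━━━━━━━━━━


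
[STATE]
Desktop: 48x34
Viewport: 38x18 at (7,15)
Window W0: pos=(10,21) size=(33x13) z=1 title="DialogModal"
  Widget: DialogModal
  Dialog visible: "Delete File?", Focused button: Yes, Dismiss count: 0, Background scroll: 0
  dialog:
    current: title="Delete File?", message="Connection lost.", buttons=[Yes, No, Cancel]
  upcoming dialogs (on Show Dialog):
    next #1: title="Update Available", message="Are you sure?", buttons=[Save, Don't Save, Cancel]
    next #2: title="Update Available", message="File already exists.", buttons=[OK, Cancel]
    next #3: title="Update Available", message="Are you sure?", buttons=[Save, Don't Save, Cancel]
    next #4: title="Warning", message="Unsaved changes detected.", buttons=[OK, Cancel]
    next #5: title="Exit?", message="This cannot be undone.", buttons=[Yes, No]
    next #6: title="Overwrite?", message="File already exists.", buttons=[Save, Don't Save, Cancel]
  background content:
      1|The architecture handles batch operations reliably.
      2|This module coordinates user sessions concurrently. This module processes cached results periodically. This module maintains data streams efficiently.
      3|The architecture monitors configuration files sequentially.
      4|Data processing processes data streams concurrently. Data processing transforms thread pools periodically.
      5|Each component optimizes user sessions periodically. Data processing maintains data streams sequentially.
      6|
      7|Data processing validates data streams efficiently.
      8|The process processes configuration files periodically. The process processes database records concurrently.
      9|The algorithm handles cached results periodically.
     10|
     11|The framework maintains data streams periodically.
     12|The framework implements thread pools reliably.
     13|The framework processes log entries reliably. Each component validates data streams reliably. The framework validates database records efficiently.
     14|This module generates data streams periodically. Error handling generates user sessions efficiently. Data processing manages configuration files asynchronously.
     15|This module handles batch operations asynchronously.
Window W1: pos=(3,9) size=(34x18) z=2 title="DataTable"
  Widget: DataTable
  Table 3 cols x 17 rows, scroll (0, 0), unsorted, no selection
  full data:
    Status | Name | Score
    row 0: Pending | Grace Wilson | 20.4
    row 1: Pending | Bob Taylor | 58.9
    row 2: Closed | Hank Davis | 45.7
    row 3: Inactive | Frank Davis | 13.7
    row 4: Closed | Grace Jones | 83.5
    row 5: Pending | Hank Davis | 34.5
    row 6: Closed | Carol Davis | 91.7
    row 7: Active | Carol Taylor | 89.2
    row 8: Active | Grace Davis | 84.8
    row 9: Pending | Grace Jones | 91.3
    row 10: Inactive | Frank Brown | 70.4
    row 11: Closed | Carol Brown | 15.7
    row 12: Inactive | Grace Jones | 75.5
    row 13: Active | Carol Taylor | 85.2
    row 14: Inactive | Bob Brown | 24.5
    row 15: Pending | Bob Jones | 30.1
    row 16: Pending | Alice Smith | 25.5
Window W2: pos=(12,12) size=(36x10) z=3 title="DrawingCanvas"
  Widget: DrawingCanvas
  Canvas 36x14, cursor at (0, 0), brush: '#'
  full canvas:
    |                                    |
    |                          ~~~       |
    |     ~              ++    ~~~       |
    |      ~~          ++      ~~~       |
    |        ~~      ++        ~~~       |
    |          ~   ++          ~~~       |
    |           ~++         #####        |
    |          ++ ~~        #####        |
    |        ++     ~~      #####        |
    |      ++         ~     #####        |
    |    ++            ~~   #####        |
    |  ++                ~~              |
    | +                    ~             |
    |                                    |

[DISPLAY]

ding ┃+                               
sed  ┃                          ~~~   
ctive┃     ~              ++    ~~~   
sed  ┃      ~~          ++      ~~~   
ding ┃        ~~      ++        ~~~   
sed  ┃          ~   ++          ~~~   
ive  ┗━━━━━━━━━━━━━━━━━━━━━━━━━━━━━━━━
ive  │Grace Davis │84.8      ┃     ┃  
ding │Grace Jones │91.3      ┃─────┨  
ctive│Frank Brown │70.4      ┃atch ┃  
sed  │Carol Brown │15.7      ┃er se┃  
━━━━━━━━━━━━━━━━━━━━━━━━━━━━━┛┐onfi┃  
   ┃Data│     Delete File?    │ata ┃  
   ┃Each│   Connection lost.  │er s┃  
   ┃    │ [Yes]  No   Cancel  │    ┃  
   ┃Data└─────────────────────┘ata ┃  
   ┃The process processes configura┃  
   ┃The algorithm handles cached re┃  


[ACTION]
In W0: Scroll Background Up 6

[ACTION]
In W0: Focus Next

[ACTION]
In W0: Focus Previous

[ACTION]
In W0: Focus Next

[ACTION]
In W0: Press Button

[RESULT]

ding ┃+                               
sed  ┃                          ~~~   
ctive┃     ~              ++    ~~~   
sed  ┃      ~~          ++      ~~~   
ding ┃        ~~      ++        ~~~   
sed  ┃          ~   ++          ~~~   
ive  ┗━━━━━━━━━━━━━━━━━━━━━━━━━━━━━━━━
ive  │Grace Davis │84.8      ┃     ┃  
ding │Grace Jones │91.3      ┃─────┨  
ctive│Frank Brown │70.4      ┃atch ┃  
sed  │Carol Brown │15.7      ┃er se┃  
━━━━━━━━━━━━━━━━━━━━━━━━━━━━━┛confi┃  
   ┃Data processing processes data ┃  
   ┃Each component optimizes user s┃  
   ┃                               ┃  
   ┃Data processing validates data ┃  
   ┃The process processes configura┃  
   ┃The algorithm handles cached re┃  


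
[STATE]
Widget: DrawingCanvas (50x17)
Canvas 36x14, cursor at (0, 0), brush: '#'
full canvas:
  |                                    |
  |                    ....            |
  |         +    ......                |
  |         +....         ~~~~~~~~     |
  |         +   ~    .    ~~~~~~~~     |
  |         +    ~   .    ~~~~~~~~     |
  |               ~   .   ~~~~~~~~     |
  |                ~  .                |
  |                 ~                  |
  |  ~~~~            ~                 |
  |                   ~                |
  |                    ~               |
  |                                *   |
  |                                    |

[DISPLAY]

+                                                 
                    ....                          
         +    ......                              
         +....         ~~~~~~~~                   
         +   ~    .    ~~~~~~~~                   
         +    ~   .    ~~~~~~~~                   
               ~   .   ~~~~~~~~                   
                ~  .                              
                 ~                                
  ~~~~            ~                               
                   ~                              
                    ~                             
                                *                 
                                                  
                                                  
                                                  
                                                  


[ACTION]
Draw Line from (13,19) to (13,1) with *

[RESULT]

+                                                 
                    ....                          
         +    ......                              
         +....         ~~~~~~~~                   
         +   ~    .    ~~~~~~~~                   
         +    ~   .    ~~~~~~~~                   
               ~   .   ~~~~~~~~                   
                ~  .                              
                 ~                                
  ~~~~            ~                               
                   ~                              
                    ~                             
                                *                 
 *******************                              
                                                  
                                                  
                                                  


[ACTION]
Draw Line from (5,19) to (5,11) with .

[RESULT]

+                                                 
                    ....                          
         +    ......                              
         +....         ~~~~~~~~                   
         +   ~    .    ~~~~~~~~                   
         + .........   ~~~~~~~~                   
               ~   .   ~~~~~~~~                   
                ~  .                              
                 ~                                
  ~~~~            ~                               
                   ~                              
                    ~                             
                                *                 
 *******************                              
                                                  
                                                  
                                                  


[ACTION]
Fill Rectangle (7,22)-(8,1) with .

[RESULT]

+                                                 
                    ....                          
         +    ......                              
         +....         ~~~~~~~~                   
         +   ~    .    ~~~~~~~~                   
         + .........   ~~~~~~~~                   
               ~   .   ~~~~~~~~                   
 ......................                           
 ......................                           
  ~~~~            ~                               
                   ~                              
                    ~                             
                                *                 
 *******************                              
                                                  
                                                  
                                                  


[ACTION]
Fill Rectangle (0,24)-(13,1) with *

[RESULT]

+************************                         
 ************************                         
 ************************                         
 ************************~~~~~~                   
 ************************~~~~~~                   
 ************************~~~~~~                   
 ************************~~~~~~                   
 ************************                         
 ************************                         
 ************************                         
 ************************                         
 ************************                         
 ************************       *                 
 ************************                         
                                                  
                                                  
                                                  


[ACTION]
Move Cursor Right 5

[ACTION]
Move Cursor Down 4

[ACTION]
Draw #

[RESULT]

 ************************                         
 ************************                         
 ************************                         
 ************************~~~~~~                   
 ****#*******************~~~~~~                   
 ************************~~~~~~                   
 ************************~~~~~~                   
 ************************                         
 ************************                         
 ************************                         
 ************************                         
 ************************                         
 ************************       *                 
 ************************                         
                                                  
                                                  
                                                  
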